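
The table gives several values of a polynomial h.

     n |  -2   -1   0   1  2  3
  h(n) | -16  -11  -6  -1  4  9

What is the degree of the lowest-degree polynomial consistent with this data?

1

Forward differences of the values at n = -2, -1, 0, 1, 2, 3:
  h  : -16  -11  -6  -1  4  9
  Δ  : 5  5  5  5  5
  Δ^2: 0  0  0  0
  Δ^3: 0  0  0
  Δ^4: 0  0
  Δ^5: 0
The first differences are constant (5) and nonzero, while all higher differences vanish, so the minimal degree is 1.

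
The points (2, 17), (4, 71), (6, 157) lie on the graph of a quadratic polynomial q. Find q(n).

Using the Lagrange interpolation formula with nodes 2, 4, 6:
  L_0(n) = (n - 4)(n - 6) / 8
  L_1(n) = (n - 2)(n - 6) / -4
  L_2(n) = (n - 2)(n - 4) / 8
Then q(n) = 17·L_0(n) + 71·L_1(n) + 157·L_2(n).
Expanding and collecting terms gives q(n) = 4n² + 3n - 5.
Check: q(4) = 71. ✓

q(n) = 4n^2 + 3n - 5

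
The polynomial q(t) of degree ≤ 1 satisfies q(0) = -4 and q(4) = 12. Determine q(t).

Write q(t) = at + b. Substituting each data point gives a linear system:
  b = -4
  4a + b = 12
Solving the system yields a = 4, b = -4.
So q(t) = 4t - 4.
Check: q(4) = 12. ✓

q(t) = 4t - 4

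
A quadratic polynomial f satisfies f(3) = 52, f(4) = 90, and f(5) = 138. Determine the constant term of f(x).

Write f(x) = ax^2 + bx + c. Substituting each data point gives a linear system:
  9a + 3b + c = 52
  16a + 4b + c = 90
  25a + 5b + c = 138
Solving the system yields a = 5, b = 3, c = -2.
So f(x) = 5x² + 3x - 2.
The constant term is -2.

-2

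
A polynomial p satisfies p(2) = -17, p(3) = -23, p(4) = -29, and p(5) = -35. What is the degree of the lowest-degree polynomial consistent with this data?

Forward differences of the values at u = 2, 3, 4, 5:
  p  : -17  -23  -29  -35
  Δ  : -6  -6  -6
  Δ^2: 0  0
  Δ^3: 0
The first differences are constant (-6) and nonzero, while all higher differences vanish, so the minimal degree is 1.

1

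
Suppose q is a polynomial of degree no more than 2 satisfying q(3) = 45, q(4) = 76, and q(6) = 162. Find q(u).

Write q(u) = au^2 + bu + c. Substituting each data point gives a linear system:
  9a + 3b + c = 45
  16a + 4b + c = 76
  36a + 6b + c = 162
Solving the system yields a = 4, b = 3, c = 0.
So q(u) = 4u^2 + 3u.
Check: q(6) = 162. ✓

q(u) = 4u^2 + 3u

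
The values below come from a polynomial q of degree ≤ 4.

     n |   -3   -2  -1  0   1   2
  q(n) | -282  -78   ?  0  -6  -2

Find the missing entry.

-8

On equispaced nodes a degree-4 polynomial has vanishing fifth forward difference, so
  - q(-3) + 5·q(-2) - 10·q(-1) + 10·q(0) - 5·q(1) + q(2) = 0.
Substituting the known values and solving for q(-1):
  -10·q(-1) = 80
  q(-1) = -8.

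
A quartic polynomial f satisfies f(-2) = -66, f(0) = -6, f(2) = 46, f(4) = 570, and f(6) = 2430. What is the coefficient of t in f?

Write f(t) = at^4 + bt^3 + ct^2 + dt + e. Substituting each data point gives a linear system:
  16a - 8b + 4c - 2d + e = -66
  e = -6
  16a + 8b + 4c + 2d + e = 46
  256a + 64b + 16c + 4d + e = 570
  1296a + 216b + 36c + 6d + e = 2430
Solving the system yields a = 1, b = 6, c = -5, d = 4, e = -6.
So f(t) = t⁴ + 6t³ - 5t² + 4t - 6.
The coefficient of t is 4.

4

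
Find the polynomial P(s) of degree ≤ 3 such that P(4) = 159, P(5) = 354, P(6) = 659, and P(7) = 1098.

P(s) = 4s^3 - 5s^2 - 4s - 1

Write P(s) = as^3 + bs^2 + cs + d. Substituting each data point gives a linear system:
  64a + 16b + 4c + d = 159
  125a + 25b + 5c + d = 354
  216a + 36b + 6c + d = 659
  343a + 49b + 7c + d = 1098
Solving the system yields a = 4, b = -5, c = -4, d = -1.
So P(s) = 4s^3 - 5s^2 - 4s - 1.
Check: P(4) = 159. ✓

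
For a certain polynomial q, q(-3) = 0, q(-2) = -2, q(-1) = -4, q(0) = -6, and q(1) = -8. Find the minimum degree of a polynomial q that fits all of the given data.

1

Forward differences of the values at t = -3, -2, -1, 0, 1:
  q  : 0  -2  -4  -6  -8
  Δ  : -2  -2  -2  -2
  Δ^2: 0  0  0
  Δ^3: 0  0
  Δ^4: 0
The first differences are constant (-2) and nonzero, while all higher differences vanish, so the minimal degree is 1.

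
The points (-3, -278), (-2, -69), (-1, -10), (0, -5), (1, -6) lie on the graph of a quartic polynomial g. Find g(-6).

Forward differences of the values at n = -3, -2, -1, 0, 1:
  g  : -278  -69  -10  -5  -6
  Δ  : 209  59  5  -1
  Δ^2: -150  -54  -6
  Δ^3: 96  48
  Δ^4: -48
The fourth differences are constant, confirming degree 4.
Interpolating (Newton forward form) and evaluating at n = -6 gives g(-6) = -3485.

-3485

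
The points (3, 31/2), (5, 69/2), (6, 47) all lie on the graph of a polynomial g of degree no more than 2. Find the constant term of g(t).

Write g(t) = at^2 + bt + c. Substituting each data point gives a linear system:
  9a + 3b + c = 31/2
  25a + 5b + c = 69/2
  36a + 6b + c = 47
Solving the system yields a = 1, b = 3/2, c = 2.
So g(t) = t^2 + (3/2)t + 2.
The constant term is 2.

2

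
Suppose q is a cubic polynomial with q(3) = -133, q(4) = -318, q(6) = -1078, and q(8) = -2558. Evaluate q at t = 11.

-6653

Write q(t) = at^3 + bt^2 + ct + d. Substituting each data point gives a linear system:
  27a + 9b + 3c + d = -133
  64a + 16b + 4c + d = -318
  216a + 36b + 6c + d = -1078
  512a + 64b + 8c + d = -2558
Solving the system yields a = -5, b = 0, c = 0, d = 2.
So q(t) = -5t^3 + 2.
Then q(11) = -6653.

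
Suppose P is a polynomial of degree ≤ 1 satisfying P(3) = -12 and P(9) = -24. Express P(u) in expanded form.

P(u) = -2u - 6

Write P(u) = au + b. Substituting each data point gives a linear system:
  3a + b = -12
  9a + b = -24
Solving the system yields a = -2, b = -6.
So P(u) = -2u - 6.
Check: P(3) = -12. ✓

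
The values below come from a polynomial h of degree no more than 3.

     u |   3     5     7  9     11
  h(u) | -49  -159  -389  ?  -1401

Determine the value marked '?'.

The 4 known points determine the degree-3 polynomial uniquely.
Write h(u) = au^3 + bu^2 + cu + d. Substituting each data point gives a linear system:
  27a + 9b + 3c + d = -49
  125a + 25b + 5c + d = -159
  343a + 49b + 7c + d = -389
  1331a + 121b + 11c + d = -1401
Solving the system yields a = -1, b = 0, c = -6, d = -4.
So h(u) = -u^3 - 6u - 4.
Then h(9) = -787.

-787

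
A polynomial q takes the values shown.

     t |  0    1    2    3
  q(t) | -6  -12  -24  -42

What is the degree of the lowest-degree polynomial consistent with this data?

Forward differences of the values at t = 0, 1, 2, 3:
  q  : -6  -12  -24  -42
  Δ  : -6  -12  -18
  Δ^2: -6  -6
  Δ^3: 0
The second differences are constant (-6) and nonzero, while all higher differences vanish, so the minimal degree is 2.

2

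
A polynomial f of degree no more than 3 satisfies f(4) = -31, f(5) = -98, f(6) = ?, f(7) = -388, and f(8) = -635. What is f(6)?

-213

The 4 known points determine the degree-3 polynomial uniquely.
Write f(t) = at^3 + bt^2 + ct + d. Substituting each data point gives a linear system:
  64a + 16b + 4c + d = -31
  125a + 25b + 5c + d = -98
  343a + 49b + 7c + d = -388
  512a + 64b + 8c + d = -635
Solving the system yields a = -2, b = 6, c = 1, d = -3.
So f(t) = -2t^3 + 6t^2 + t - 3.
Then f(6) = -213.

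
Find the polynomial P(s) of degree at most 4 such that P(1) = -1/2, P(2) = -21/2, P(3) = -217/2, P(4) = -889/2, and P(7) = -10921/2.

P(s) = -3s^4 + 5s^3 + s^2 - 3s - 1/2

Write P(s) = as^4 + bs^3 + cs^2 + ds + e. Substituting each data point gives a linear system:
  a + b + c + d + e = -1/2
  16a + 8b + 4c + 2d + e = -21/2
  81a + 27b + 9c + 3d + e = -217/2
  256a + 64b + 16c + 4d + e = -889/2
  2401a + 343b + 49c + 7d + e = -10921/2
Solving the system yields a = -3, b = 5, c = 1, d = -3, e = -1/2.
So P(s) = -3s^4 + 5s^3 + s^2 - 3s - 1/2.
Check: P(1) = -1/2. ✓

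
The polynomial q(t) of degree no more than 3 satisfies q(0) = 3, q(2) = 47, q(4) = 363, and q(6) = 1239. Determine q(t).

q(t) = 6t^3 - 2t^2 + 2t + 3

Using the Lagrange interpolation formula with nodes 0, 2, 4, 6:
  L_0(t) = (t - 2)(t - 4)(t - 6) / -48
  L_1(t) = t(t - 4)(t - 6) / 16
  L_2(t) = t(t - 2)(t - 6) / -16
  L_3(t) = t(t - 2)(t - 4) / 48
Then q(t) = 3·L_0(t) + 47·L_1(t) + 363·L_2(t) + 1239·L_3(t).
Expanding and collecting terms gives q(t) = 6t³ - 2t² + 2t + 3.
Check: q(4) = 363. ✓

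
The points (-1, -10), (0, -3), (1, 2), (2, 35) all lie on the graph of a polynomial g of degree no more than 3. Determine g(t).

Using the Lagrange interpolation formula with nodes -1, 0, 1, 2:
  L_0(t) = t(t - 1)(t - 2) / -6
  L_1(t) = (t + 1)(t - 1)(t - 2) / 2
  L_2(t) = (t + 1)t(t - 2) / -2
  L_3(t) = (t + 1)t(t - 1) / 6
Then g(t) = -10·L_0(t) - 3·L_1(t) + 2·L_2(t) + 35·L_3(t).
Expanding and collecting terms gives g(t) = 5t^3 - t^2 + t - 3.
Check: g(2) = 35. ✓

g(t) = 5t^3 - t^2 + t - 3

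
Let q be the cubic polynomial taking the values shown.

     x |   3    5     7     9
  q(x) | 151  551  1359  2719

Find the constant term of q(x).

Write q(x) = ax^3 + bx^2 + cx + d. Substituting each data point gives a linear system:
  27a + 9b + 3c + d = 151
  125a + 25b + 5c + d = 551
  343a + 49b + 7c + d = 1359
  729a + 81b + 9c + d = 2719
Solving the system yields a = 3, b = 6, c = 5, d = 1.
So q(x) = 3x^3 + 6x^2 + 5x + 1.
The constant term is 1.

1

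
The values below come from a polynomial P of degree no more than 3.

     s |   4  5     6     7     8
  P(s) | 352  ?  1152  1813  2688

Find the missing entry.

The 4 known points determine the degree-3 polynomial uniquely.
Write P(s) = as^3 + bs^2 + cs + d. Substituting each data point gives a linear system:
  64a + 16b + 4c + d = 352
  216a + 36b + 6c + d = 1152
  343a + 49b + 7c + d = 1813
  512a + 64b + 8c + d = 2688
Solving the system yields a = 5, b = 2, c = 0, d = 0.
So P(s) = 5s³ + 2s².
Then P(5) = 675.

675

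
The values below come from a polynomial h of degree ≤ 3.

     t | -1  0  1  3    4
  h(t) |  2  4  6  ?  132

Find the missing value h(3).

58

The 4 known points determine the degree-3 polynomial uniquely.
Write h(t) = at^3 + bt^2 + ct + d. Substituting each data point gives a linear system:
  -a + b - c + d = 2
  d = 4
  a + b + c + d = 6
  64a + 16b + 4c + d = 132
Solving the system yields a = 2, b = 0, c = 0, d = 4.
So h(t) = 2t³ + 4.
Then h(3) = 58.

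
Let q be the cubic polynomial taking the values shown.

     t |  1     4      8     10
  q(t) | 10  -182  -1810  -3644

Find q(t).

Write q(t) = at^3 + bt^2 + ct + d. Substituting each data point gives a linear system:
  a + b + c + d = 10
  64a + 16b + 4c + d = -182
  512a + 64b + 8c + d = -1810
  1000a + 100b + 10c + d = -3644
Solving the system yields a = -4, b = 3, c = 5, d = 6.
So q(t) = -4t³ + 3t² + 5t + 6.
Check: q(1) = 10. ✓

q(t) = -4t^3 + 3t^2 + 5t + 6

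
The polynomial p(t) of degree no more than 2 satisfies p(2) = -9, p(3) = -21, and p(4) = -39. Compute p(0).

-3

Using the Lagrange interpolation formula with nodes 2, 3, 4:
  L_0(t) = (t - 3)(t - 4) / 2
  L_1(t) = (t - 2)(t - 4) / -1
  L_2(t) = (t - 2)(t - 3) / 2
Then p(t) = -9·L_0(t) - 21·L_1(t) - 39·L_2(t).
Expanding and collecting terms gives p(t) = -3t^2 + 3t - 3.
Evaluating at t = 0: p(0) = -3.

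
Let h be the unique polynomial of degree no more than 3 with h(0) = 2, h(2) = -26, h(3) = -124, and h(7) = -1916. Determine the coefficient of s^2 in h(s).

Write h(s) = as^3 + bs^2 + cs + d. Substituting each data point gives a linear system:
  d = 2
  8a + 4b + 2c + d = -26
  27a + 9b + 3c + d = -124
  343a + 49b + 7c + d = -1916
Solving the system yields a = -6, b = 2, c = 6, d = 2.
So h(s) = -6s^3 + 2s^2 + 6s + 2.
The coefficient of s^2 is 2.

2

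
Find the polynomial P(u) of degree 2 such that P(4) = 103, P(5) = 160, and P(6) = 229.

Using the Lagrange interpolation formula with nodes 4, 5, 6:
  L_0(u) = (u - 5)(u - 6) / 2
  L_1(u) = (u - 4)(u - 6) / -1
  L_2(u) = (u - 4)(u - 5) / 2
Then P(u) = 103·L_0(u) + 160·L_1(u) + 229·L_2(u).
Expanding and collecting terms gives P(u) = 6u² + 3u - 5.
Check: P(5) = 160. ✓

P(u) = 6u^2 + 3u - 5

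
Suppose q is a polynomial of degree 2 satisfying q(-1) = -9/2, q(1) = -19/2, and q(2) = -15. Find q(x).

Write q(x) = ax^2 + bx + c. Substituting each data point gives a linear system:
  a - b + c = -9/2
  a + b + c = -19/2
  4a + 2b + c = -15
Solving the system yields a = -1, b = -5/2, c = -6.
So q(x) = -x^2 - (5/2)x - 6.
Check: q(1) = -19/2. ✓

q(x) = -x^2 - (5/2)x - 6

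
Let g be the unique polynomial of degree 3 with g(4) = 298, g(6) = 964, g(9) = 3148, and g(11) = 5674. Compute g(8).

2230

Write g(n) = an^3 + bn^2 + cn + d. Substituting each data point gives a linear system:
  64a + 16b + 4c + d = 298
  216a + 36b + 6c + d = 964
  729a + 81b + 9c + d = 3148
  1331a + 121b + 11c + d = 5674
Solving the system yields a = 4, b = 3, c = -1, d = -2.
So g(n) = 4n³ + 3n² - n - 2.
Then g(8) = 2230.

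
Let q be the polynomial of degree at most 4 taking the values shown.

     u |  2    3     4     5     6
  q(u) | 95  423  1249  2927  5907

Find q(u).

q(u) = 4u^4 + 3u^3 + 2u^2 + u - 3

Write q(u) = au^4 + bu^3 + cu^2 + du + e. Substituting each data point gives a linear system:
  16a + 8b + 4c + 2d + e = 95
  81a + 27b + 9c + 3d + e = 423
  256a + 64b + 16c + 4d + e = 1249
  625a + 125b + 25c + 5d + e = 2927
  1296a + 216b + 36c + 6d + e = 5907
Solving the system yields a = 4, b = 3, c = 2, d = 1, e = -3.
So q(u) = 4u⁴ + 3u³ + 2u² + u - 3.
Check: q(2) = 95. ✓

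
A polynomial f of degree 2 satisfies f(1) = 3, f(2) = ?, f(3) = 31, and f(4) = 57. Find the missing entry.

On equispaced nodes a degree-2 polynomial has vanishing third forward difference, so
  - f(1) + 3·f(2) - 3·f(3) + f(4) = 0.
Substituting the known values and solving for f(2):
  3·f(2) = 39
  f(2) = 13.

13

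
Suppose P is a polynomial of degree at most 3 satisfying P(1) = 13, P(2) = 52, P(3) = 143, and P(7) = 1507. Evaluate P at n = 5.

577

Using the Lagrange interpolation formula with nodes 1, 2, 3, 7:
  L_0(n) = (n - 2)(n - 3)(n - 7) / -12
  L_1(n) = (n - 1)(n - 3)(n - 7) / 5
  L_2(n) = (n - 1)(n - 2)(n - 7) / -8
  L_3(n) = (n - 1)(n - 2)(n - 3) / 120
Then P(n) = 13·L_0(n) + 52·L_1(n) + 143·L_2(n) + 1507·L_3(n).
Expanding and collecting terms gives P(n) = 4n^3 + 2n^2 + 5n + 2.
Evaluating at n = 5: P(5) = 577.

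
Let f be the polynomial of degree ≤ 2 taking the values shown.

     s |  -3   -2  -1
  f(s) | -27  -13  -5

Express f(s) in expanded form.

Using the Lagrange interpolation formula with nodes -3, -2, -1:
  L_0(s) = (s + 2)(s + 1) / 2
  L_1(s) = (s + 3)(s + 1) / -1
  L_2(s) = (s + 3)(s + 2) / 2
Then f(s) = -27·L_0(s) - 13·L_1(s) - 5·L_2(s).
Expanding and collecting terms gives f(s) = -3s^2 - s - 3.
Check: f(-2) = -13. ✓

f(s) = -3s^2 - s - 3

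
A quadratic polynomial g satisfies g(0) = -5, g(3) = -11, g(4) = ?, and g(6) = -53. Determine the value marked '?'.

The 3 known points determine the degree-2 polynomial uniquely.
Write g(u) = au^2 + bu + c. Substituting each data point gives a linear system:
  c = -5
  9a + 3b + c = -11
  36a + 6b + c = -53
Solving the system yields a = -2, b = 4, c = -5.
So g(u) = -2u² + 4u - 5.
Then g(4) = -21.

-21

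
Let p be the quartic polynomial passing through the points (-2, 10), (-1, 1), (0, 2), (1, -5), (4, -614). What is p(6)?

-2470

Write p(s) = as^4 + bs^3 + cs^2 + ds + e. Substituting each data point gives a linear system:
  16a - 8b + 4c - 2d + e = 10
  a - b + c - d + e = 1
  e = 2
  a + b + c + d + e = -5
  256a + 64b + 16c + 4d + e = -614
Solving the system yields a = -1, b = -5, c = -3, d = 2, e = 2.
So p(s) = -s^4 - 5s^3 - 3s^2 + 2s + 2.
Then p(6) = -2470.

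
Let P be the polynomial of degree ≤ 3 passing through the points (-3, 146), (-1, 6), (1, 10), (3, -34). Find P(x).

Write P(x) = ax^3 + bx^2 + cx + d. Substituting each data point gives a linear system:
  -27a + 9b - 3c + d = 146
  -a + b - c + d = 6
  a + b + c + d = 10
  27a + 9b + 3c + d = -34
Solving the system yields a = -4, b = 6, c = 6, d = 2.
So P(x) = -4x^3 + 6x^2 + 6x + 2.
Check: P(3) = -34. ✓

P(x) = -4x^3 + 6x^2 + 6x + 2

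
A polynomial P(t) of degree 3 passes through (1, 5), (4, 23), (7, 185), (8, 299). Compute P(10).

Using the Lagrange interpolation formula with nodes 1, 4, 7, 8:
  L_0(t) = (t - 4)(t - 7)(t - 8) / -126
  L_1(t) = (t - 1)(t - 7)(t - 8) / 36
  L_2(t) = (t - 1)(t - 4)(t - 8) / -18
  L_3(t) = (t - 1)(t - 4)(t - 7) / 28
Then P(t) = 5·L_0(t) + 23·L_1(t) + 185·L_2(t) + 299·L_3(t).
Expanding and collecting terms gives P(t) = t^3 - 4t^2 + 5t + 3.
Evaluating at t = 10: P(10) = 653.

653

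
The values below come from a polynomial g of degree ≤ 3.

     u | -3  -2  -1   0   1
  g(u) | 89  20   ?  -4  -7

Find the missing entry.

The 4 known points determine the degree-3 polynomial uniquely.
Write g(u) = au^3 + bu^2 + cu + d. Substituting each data point gives a linear system:
  -27a + 9b - 3c + d = 89
  -8a + 4b - 2c + d = 20
  d = -4
  a + b + c + d = -7
Solving the system yields a = -4, b = -1, c = 2, d = -4.
So g(u) = -4u^3 - u^2 + 2u - 4.
Then g(-1) = -3.

-3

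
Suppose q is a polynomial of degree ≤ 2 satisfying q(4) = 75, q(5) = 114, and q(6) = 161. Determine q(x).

Write q(x) = ax^2 + bx + c. Substituting each data point gives a linear system:
  16a + 4b + c = 75
  25a + 5b + c = 114
  36a + 6b + c = 161
Solving the system yields a = 4, b = 3, c = -1.
So q(x) = 4x^2 + 3x - 1.
Check: q(6) = 161. ✓

q(x) = 4x^2 + 3x - 1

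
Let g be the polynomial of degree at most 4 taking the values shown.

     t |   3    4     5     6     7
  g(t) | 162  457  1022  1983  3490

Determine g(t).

Using the Lagrange interpolation formula with nodes 3, 4, 5, 6, 7:
  L_0(t) = (t - 4)(t - 5)(t - 6)(t - 7) / 24
  L_1(t) = (t - 3)(t - 5)(t - 6)(t - 7) / -6
  L_2(t) = (t - 3)(t - 4)(t - 6)(t - 7) / 4
  L_3(t) = (t - 3)(t - 4)(t - 5)(t - 7) / -6
  L_4(t) = (t - 3)(t - 4)(t - 5)(t - 6) / 24
Then g(t) = 162·L_0(t) + 457·L_1(t) + 1022·L_2(t) + 1983·L_3(t) + 3490·L_4(t).
Expanding and collecting terms gives g(t) = t⁴ + 3t³ + 2t² - 5t - 3.
Check: g(4) = 457. ✓

g(t) = t^4 + 3t^3 + 2t^2 - 5t - 3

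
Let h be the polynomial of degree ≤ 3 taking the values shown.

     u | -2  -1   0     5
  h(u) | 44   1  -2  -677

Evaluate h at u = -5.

773

Write h(u) = au^3 + bu^2 + cu + d. Substituting each data point gives a linear system:
  -8a + 4b - 2c + d = 44
  -a + b - c + d = 1
  d = -2
  125a + 25b + 5c + d = -677
Solving the system yields a = -6, b = 2, c = 5, d = -2.
So h(u) = -6u^3 + 2u^2 + 5u - 2.
Then h(-5) = 773.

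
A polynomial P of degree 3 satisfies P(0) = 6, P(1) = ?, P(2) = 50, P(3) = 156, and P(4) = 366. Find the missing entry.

The 4 known points determine the degree-3 polynomial uniquely.
Write P(s) = as^3 + bs^2 + cs + d. Substituting each data point gives a linear system:
  d = 6
  8a + 4b + 2c + d = 50
  27a + 9b + 3c + d = 156
  64a + 16b + 4c + d = 366
Solving the system yields a = 6, b = -2, c = 2, d = 6.
So P(s) = 6s³ - 2s² + 2s + 6.
Then P(1) = 12.

12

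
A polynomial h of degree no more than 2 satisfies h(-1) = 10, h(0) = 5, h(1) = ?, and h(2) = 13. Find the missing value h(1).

6

The 3 known points determine the degree-2 polynomial uniquely.
Write h(t) = at^2 + bt + c. Substituting each data point gives a linear system:
  a - b + c = 10
  c = 5
  4a + 2b + c = 13
Solving the system yields a = 3, b = -2, c = 5.
So h(t) = 3t² - 2t + 5.
Then h(1) = 6.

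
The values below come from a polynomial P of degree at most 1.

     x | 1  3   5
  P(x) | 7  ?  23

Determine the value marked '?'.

On equispaced nodes a degree-1 polynomial has vanishing second forward difference, so
  P(1) - 2·P(3) + P(5) = 0.
Substituting the known values and solving for P(3):
  -2·P(3) = -30
  P(3) = 15.

15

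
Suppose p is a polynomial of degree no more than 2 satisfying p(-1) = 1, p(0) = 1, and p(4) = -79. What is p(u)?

p(u) = -4u^2 - 4u + 1

Using the Lagrange interpolation formula with nodes -1, 0, 4:
  L_0(u) = u(u - 4) / 5
  L_1(u) = (u + 1)(u - 4) / -4
  L_2(u) = (u + 1)u / 20
Then p(u) = 1·L_0(u) + 1·L_1(u) - 79·L_2(u).
Expanding and collecting terms gives p(u) = -4u^2 - 4u + 1.
Check: p(4) = -79. ✓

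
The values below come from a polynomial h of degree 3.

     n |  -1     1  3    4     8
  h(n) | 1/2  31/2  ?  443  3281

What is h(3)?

The 4 known points determine the degree-3 polynomial uniquely.
Write h(n) = an^3 + bn^2 + cn + d. Substituting each data point gives a linear system:
  -a + b - c + d = 1/2
  a + b + c + d = 31/2
  64a + 16b + 4c + d = 443
  512a + 64b + 8c + d = 3281
Solving the system yields a = 6, b = 3, c = 3/2, d = 5.
So h(n) = 6n^3 + 3n^2 + (3/2)n + 5.
Then h(3) = 397/2.

397/2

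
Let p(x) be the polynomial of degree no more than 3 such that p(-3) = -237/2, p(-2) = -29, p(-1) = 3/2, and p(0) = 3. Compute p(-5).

Write p(x) = ax^3 + bx^2 + cx + d. Substituting each data point gives a linear system:
  -27a + 9b - 3c + d = -237/2
  -8a + 4b - 2c + d = -29
  -a + b - c + d = 3/2
  d = 3
Solving the system yields a = 5, b = 1/2, c = -3, d = 3.
So p(x) = 5x^3 + (1/2)x^2 - 3x + 3.
Then p(-5) = -1189/2.

-1189/2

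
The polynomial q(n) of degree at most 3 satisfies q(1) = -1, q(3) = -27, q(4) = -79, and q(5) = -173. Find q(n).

Write q(n) = an^3 + bn^2 + cn + d. Substituting each data point gives a linear system:
  a + b + c + d = -1
  27a + 9b + 3c + d = -27
  64a + 16b + 4c + d = -79
  125a + 25b + 5c + d = -173
Solving the system yields a = -2, b = 3, c = 1, d = -3.
So q(n) = -2n^3 + 3n^2 + n - 3.
Check: q(5) = -173. ✓

q(n) = -2n^3 + 3n^2 + n - 3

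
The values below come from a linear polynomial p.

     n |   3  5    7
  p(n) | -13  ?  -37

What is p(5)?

-25

The 2 known points determine the degree-1 polynomial uniquely.
Write p(n) = an + b. Substituting each data point gives a linear system:
  3a + b = -13
  7a + b = -37
Solving the system yields a = -6, b = 5.
So p(n) = -6n + 5.
Then p(5) = -25.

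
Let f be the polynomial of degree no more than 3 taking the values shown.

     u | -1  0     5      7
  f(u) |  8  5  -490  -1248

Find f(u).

f(u) = -3u^3 - 4u^2 - 4u + 5

Write f(u) = au^3 + bu^2 + cu + d. Substituting each data point gives a linear system:
  -a + b - c + d = 8
  d = 5
  125a + 25b + 5c + d = -490
  343a + 49b + 7c + d = -1248
Solving the system yields a = -3, b = -4, c = -4, d = 5.
So f(u) = -3u^3 - 4u^2 - 4u + 5.
Check: f(0) = 5. ✓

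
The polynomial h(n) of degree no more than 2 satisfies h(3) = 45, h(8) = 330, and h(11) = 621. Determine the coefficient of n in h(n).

Write h(n) = an^2 + bn + c. Substituting each data point gives a linear system:
  9a + 3b + c = 45
  64a + 8b + c = 330
  121a + 11b + c = 621
Solving the system yields a = 5, b = 2, c = -6.
So h(n) = 5n^2 + 2n - 6.
The coefficient of n is 2.

2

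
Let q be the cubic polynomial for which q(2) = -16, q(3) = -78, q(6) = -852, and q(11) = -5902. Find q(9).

Using the Lagrange interpolation formula with nodes 2, 3, 6, 11:
  L_0(u) = (u - 3)(u - 6)(u - 11) / -36
  L_1(u) = (u - 2)(u - 6)(u - 11) / 24
  L_2(u) = (u - 2)(u - 3)(u - 11) / -60
  L_3(u) = (u - 2)(u - 3)(u - 6) / 360
Then q(u) = -16·L_0(u) - 78·L_1(u) - 852·L_2(u) - 5902·L_3(u).
Expanding and collecting terms gives q(u) = -5u^3 + 6u^2 + 3u - 6.
Evaluating at u = 9: q(9) = -3138.

-3138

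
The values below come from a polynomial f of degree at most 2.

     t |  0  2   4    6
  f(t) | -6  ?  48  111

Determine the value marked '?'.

9

On equispaced nodes a degree-2 polynomial has vanishing third forward difference, so
  - f(0) + 3·f(2) - 3·f(4) + f(6) = 0.
Substituting the known values and solving for f(2):
  3·f(2) = 27
  f(2) = 9.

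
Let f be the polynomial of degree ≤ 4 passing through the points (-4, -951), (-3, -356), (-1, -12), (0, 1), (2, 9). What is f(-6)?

Write f(s) = as^4 + bs^3 + cs^2 + ds + e. Substituting each data point gives a linear system:
  256a - 64b + 16c - 4d + e = -951
  81a - 27b + 9c - 3d + e = -356
  a - b + c - d + e = -12
  e = 1
  16a + 8b + 4c + 2d + e = 9
Solving the system yields a = -2, b = 6, c = -3, d = 2, e = 1.
So f(s) = -2s^4 + 6s^3 - 3s^2 + 2s + 1.
Then f(-6) = -4007.

-4007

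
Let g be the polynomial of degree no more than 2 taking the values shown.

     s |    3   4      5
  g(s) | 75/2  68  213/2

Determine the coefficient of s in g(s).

5/2

Write g(s) = as^2 + bs + c. Substituting each data point gives a linear system:
  9a + 3b + c = 75/2
  16a + 4b + c = 68
  25a + 5b + c = 213/2
Solving the system yields a = 4, b = 5/2, c = -6.
So g(s) = 4s² + (5/2)s - 6.
The coefficient of s is 5/2.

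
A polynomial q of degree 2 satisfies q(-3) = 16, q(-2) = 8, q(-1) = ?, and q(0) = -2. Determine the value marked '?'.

2

On equispaced nodes a degree-2 polynomial has vanishing third forward difference, so
  - q(-3) + 3·q(-2) - 3·q(-1) + q(0) = 0.
Substituting the known values and solving for q(-1):
  -3·q(-1) = -6
  q(-1) = 2.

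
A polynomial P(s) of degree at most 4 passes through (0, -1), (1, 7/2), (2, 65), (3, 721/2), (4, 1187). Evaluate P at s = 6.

Write P(s) = as^4 + bs^3 + cs^2 + ds + e. Substituting each data point gives a linear system:
  e = -1
  a + b + c + d + e = 7/2
  16a + 8b + 4c + 2d + e = 65
  81a + 27b + 9c + 3d + e = 721/2
  256a + 64b + 16c + 4d + e = 1187
Solving the system yields a = 5, b = -1/2, c = -5, d = 5, e = -1.
So P(s) = 5s^4 - (1/2)s^3 - 5s^2 + 5s - 1.
Then P(6) = 6221.

6221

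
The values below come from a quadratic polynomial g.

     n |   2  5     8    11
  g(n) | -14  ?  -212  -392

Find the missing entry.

The 3 known points determine the degree-2 polynomial uniquely.
Write g(n) = an^2 + bn + c. Substituting each data point gives a linear system:
  4a + 2b + c = -14
  64a + 8b + c = -212
  121a + 11b + c = -392
Solving the system yields a = -3, b = -3, c = 4.
So g(n) = -3n^2 - 3n + 4.
Then g(5) = -86.

-86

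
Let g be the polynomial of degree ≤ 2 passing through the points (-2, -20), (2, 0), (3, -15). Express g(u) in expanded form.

g(u) = -4u^2 + 5u + 6

Write g(u) = au^2 + bu + c. Substituting each data point gives a linear system:
  4a - 2b + c = -20
  4a + 2b + c = 0
  9a + 3b + c = -15
Solving the system yields a = -4, b = 5, c = 6.
So g(u) = -4u^2 + 5u + 6.
Check: g(-2) = -20. ✓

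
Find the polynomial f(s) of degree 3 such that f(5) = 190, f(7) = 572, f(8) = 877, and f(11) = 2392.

Using the Lagrange interpolation formula with nodes 5, 7, 8, 11:
  L_0(s) = (s - 7)(s - 8)(s - 11) / -36
  L_1(s) = (s - 5)(s - 8)(s - 11) / 8
  L_2(s) = (s - 5)(s - 7)(s - 11) / -9
  L_3(s) = (s - 5)(s - 7)(s - 8) / 72
Then f(s) = 190·L_0(s) + 572·L_1(s) + 877·L_2(s) + 2392·L_3(s).
Expanding and collecting terms gives f(s) = 2s^3 - 2s^2 - 3s + 5.
Check: f(5) = 190. ✓

f(s) = 2s^3 - 2s^2 - 3s + 5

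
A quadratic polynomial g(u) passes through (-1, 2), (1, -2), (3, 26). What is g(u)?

Using the Lagrange interpolation formula with nodes -1, 1, 3:
  L_0(u) = (u - 1)(u - 3) / 8
  L_1(u) = (u + 1)(u - 3) / -4
  L_2(u) = (u + 1)(u - 1) / 8
Then g(u) = 2·L_0(u) - 2·L_1(u) + 26·L_2(u).
Expanding and collecting terms gives g(u) = 4u² - 2u - 4.
Check: g(-1) = 2. ✓

g(u) = 4u^2 - 2u - 4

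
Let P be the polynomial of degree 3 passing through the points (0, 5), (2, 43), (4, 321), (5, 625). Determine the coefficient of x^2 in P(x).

0

Write P(x) = ax^3 + bx^2 + cx + d. Substituting each data point gives a linear system:
  d = 5
  8a + 4b + 2c + d = 43
  64a + 16b + 4c + d = 321
  125a + 25b + 5c + d = 625
Solving the system yields a = 5, b = 0, c = -1, d = 5.
So P(x) = 5x^3 - x + 5.
The coefficient of x^2 is 0.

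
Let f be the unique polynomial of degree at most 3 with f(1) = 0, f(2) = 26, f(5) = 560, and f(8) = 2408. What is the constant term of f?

0

Write f(t) = at^3 + bt^2 + ct + d. Substituting each data point gives a linear system:
  a + b + c + d = 0
  8a + 4b + 2c + d = 26
  125a + 25b + 5c + d = 560
  512a + 64b + 8c + d = 2408
Solving the system yields a = 5, b = -2, c = -3, d = 0.
So f(t) = 5t^3 - 2t^2 - 3t.
The constant term is 0.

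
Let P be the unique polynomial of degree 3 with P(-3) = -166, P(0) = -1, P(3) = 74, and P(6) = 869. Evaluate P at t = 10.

Write P(t) = at^3 + bt^2 + ct + d. Substituting each data point gives a linear system:
  -27a + 9b - 3c + d = -166
  d = -1
  27a + 9b + 3c + d = 74
  216a + 36b + 6c + d = 869
Solving the system yields a = 5, b = -5, c = -5, d = -1.
So P(t) = 5t^3 - 5t^2 - 5t - 1.
Then P(10) = 4449.

4449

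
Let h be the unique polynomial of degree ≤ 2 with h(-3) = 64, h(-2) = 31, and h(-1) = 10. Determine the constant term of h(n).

1

Write h(n) = an^2 + bn + c. Substituting each data point gives a linear system:
  9a - 3b + c = 64
  4a - 2b + c = 31
  a - b + c = 10
Solving the system yields a = 6, b = -3, c = 1.
So h(n) = 6n^2 - 3n + 1.
The constant term is 1.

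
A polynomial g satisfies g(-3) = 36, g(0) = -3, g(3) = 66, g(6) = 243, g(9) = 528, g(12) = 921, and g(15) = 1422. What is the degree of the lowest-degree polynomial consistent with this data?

2

Forward differences of the values at n = -3, 0, 3, 6, 9, 12, 15:
  g  : 36  -3  66  243  528  921  1422
  Δ  : -39  69  177  285  393  501
  Δ^2: 108  108  108  108  108
  Δ^3: 0  0  0  0
  Δ^4: 0  0  0
  Δ^5: 0  0
  Δ^6: 0
The second differences are constant (108) and nonzero, while all higher differences vanish, so the minimal degree is 2.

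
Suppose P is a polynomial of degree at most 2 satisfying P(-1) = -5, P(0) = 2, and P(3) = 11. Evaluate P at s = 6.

Using the Lagrange interpolation formula with nodes -1, 0, 3:
  L_0(s) = s(s - 3) / 4
  L_1(s) = (s + 1)(s - 3) / -3
  L_2(s) = (s + 1)s / 12
Then P(s) = -5·L_0(s) + 2·L_1(s) + 11·L_2(s).
Expanding and collecting terms gives P(s) = -s^2 + 6s + 2.
Evaluating at s = 6: P(6) = 2.

2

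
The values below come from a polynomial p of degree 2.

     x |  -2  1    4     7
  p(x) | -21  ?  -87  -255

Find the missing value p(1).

The 3 known points determine the degree-2 polynomial uniquely.
Write p(x) = ax^2 + bx + c. Substituting each data point gives a linear system:
  4a - 2b + c = -21
  16a + 4b + c = -87
  49a + 7b + c = -255
Solving the system yields a = -5, b = -1, c = -3.
So p(x) = -5x² - x - 3.
Then p(1) = -9.

-9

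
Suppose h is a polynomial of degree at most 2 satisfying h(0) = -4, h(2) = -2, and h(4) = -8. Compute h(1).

Using the Lagrange interpolation formula with nodes 0, 2, 4:
  L_0(s) = (s - 2)(s - 4) / 8
  L_1(s) = s(s - 4) / -4
  L_2(s) = s(s - 2) / 8
Then h(s) = -4·L_0(s) - 2·L_1(s) - 8·L_2(s).
Expanding and collecting terms gives h(s) = -s^2 + 3s - 4.
Evaluating at s = 1: h(1) = -2.

-2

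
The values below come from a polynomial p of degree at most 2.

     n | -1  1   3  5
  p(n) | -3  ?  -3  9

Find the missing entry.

-7

The 3 known points determine the degree-2 polynomial uniquely.
Write p(n) = an^2 + bn + c. Substituting each data point gives a linear system:
  a - b + c = -3
  9a + 3b + c = -3
  25a + 5b + c = 9
Solving the system yields a = 1, b = -2, c = -6.
So p(n) = n² - 2n - 6.
Then p(1) = -7.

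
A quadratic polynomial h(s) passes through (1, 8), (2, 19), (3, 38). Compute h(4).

65

Write h(s) = as^2 + bs + c. Substituting each data point gives a linear system:
  a + b + c = 8
  4a + 2b + c = 19
  9a + 3b + c = 38
Solving the system yields a = 4, b = -1, c = 5.
So h(s) = 4s^2 - s + 5.
Then h(4) = 65.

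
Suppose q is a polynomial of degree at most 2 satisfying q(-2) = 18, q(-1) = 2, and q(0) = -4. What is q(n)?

q(n) = 5n^2 - n - 4

Write q(n) = an^2 + bn + c. Substituting each data point gives a linear system:
  4a - 2b + c = 18
  a - b + c = 2
  c = -4
Solving the system yields a = 5, b = -1, c = -4.
So q(n) = 5n² - n - 4.
Check: q(0) = -4. ✓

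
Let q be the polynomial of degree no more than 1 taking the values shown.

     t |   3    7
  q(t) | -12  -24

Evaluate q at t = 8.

-27

Using the Lagrange interpolation formula with nodes 3, 7:
  L_0(t) = (t - 7) / -4
  L_1(t) = (t - 3) / 4
Then q(t) = -12·L_0(t) - 24·L_1(t).
Expanding and collecting terms gives q(t) = -3t - 3.
Evaluating at t = 8: q(8) = -27.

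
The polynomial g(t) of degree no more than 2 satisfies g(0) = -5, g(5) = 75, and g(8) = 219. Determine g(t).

g(t) = 4t^2 - 4t - 5

Write g(t) = at^2 + bt + c. Substituting each data point gives a linear system:
  c = -5
  25a + 5b + c = 75
  64a + 8b + c = 219
Solving the system yields a = 4, b = -4, c = -5.
So g(t) = 4t² - 4t - 5.
Check: g(8) = 219. ✓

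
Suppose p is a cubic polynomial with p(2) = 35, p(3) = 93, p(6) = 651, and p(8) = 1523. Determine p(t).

p(t) = 3t^3 - t^2 + 6t + 3

Write p(t) = at^3 + bt^2 + ct + d. Substituting each data point gives a linear system:
  8a + 4b + 2c + d = 35
  27a + 9b + 3c + d = 93
  216a + 36b + 6c + d = 651
  512a + 64b + 8c + d = 1523
Solving the system yields a = 3, b = -1, c = 6, d = 3.
So p(t) = 3t^3 - t^2 + 6t + 3.
Check: p(3) = 93. ✓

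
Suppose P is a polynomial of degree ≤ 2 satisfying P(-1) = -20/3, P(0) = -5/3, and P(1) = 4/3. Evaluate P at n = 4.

Using the Lagrange interpolation formula with nodes -1, 0, 1:
  L_0(n) = n(n - 1) / 2
  L_1(n) = (n + 1)(n - 1) / -1
  L_2(n) = (n + 1)n / 2
Then P(n) = -20/3·L_0(n) - 5/3·L_1(n) + 4/3·L_2(n).
Expanding and collecting terms gives P(n) = -n^2 + 4n - 5/3.
Evaluating at n = 4: P(4) = -5/3.

-5/3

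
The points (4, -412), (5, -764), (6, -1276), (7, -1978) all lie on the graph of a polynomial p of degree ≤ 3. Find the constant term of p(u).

-4

Write p(u) = au^3 + bu^2 + cu + d. Substituting each data point gives a linear system:
  64a + 16b + 4c + d = -412
  125a + 25b + 5c + d = -764
  216a + 36b + 6c + d = -1276
  343a + 49b + 7c + d = -1978
Solving the system yields a = -5, b = -5, c = -2, d = -4.
So p(u) = -5u^3 - 5u^2 - 2u - 4.
The constant term is -4.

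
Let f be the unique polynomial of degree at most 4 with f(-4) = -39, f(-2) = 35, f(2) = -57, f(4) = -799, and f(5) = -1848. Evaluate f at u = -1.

6

Using the Lagrange interpolation formula with nodes -4, -2, 2, 4, 5:
  L_0(u) = (u + 2)(u - 2)(u - 4)(u - 5) / 864
  L_1(u) = (u + 4)(u - 2)(u - 4)(u - 5) / -336
  L_2(u) = (u + 4)(u + 2)(u - 4)(u - 5) / 144
  L_3(u) = (u + 4)(u + 2)(u - 2)(u - 5) / -96
  L_4(u) = (u + 4)(u + 2)(u - 2)(u - 4) / 189
Then f(u) = -39·L_0(u) + 35·L_1(u) - 57·L_2(u) - 799·L_3(u) - 1848·L_4(u).
Expanding and collecting terms gives f(u) = -2u^4 - 6u^3 + 6u^2 + u - 3.
Evaluating at u = -1: f(-1) = 6.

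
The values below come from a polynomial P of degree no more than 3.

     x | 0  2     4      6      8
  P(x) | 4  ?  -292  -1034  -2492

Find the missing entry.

-26

On equispaced nodes a degree-3 polynomial has vanishing fourth forward difference, so
  P(0) - 4·P(2) + 6·P(4) - 4·P(6) + P(8) = 0.
Substituting the known values and solving for P(2):
  -4·P(2) = 104
  P(2) = -26.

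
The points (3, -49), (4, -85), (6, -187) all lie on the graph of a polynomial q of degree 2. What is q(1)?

Using the Lagrange interpolation formula with nodes 3, 4, 6:
  L_0(x) = (x - 4)(x - 6) / 3
  L_1(x) = (x - 3)(x - 6) / -2
  L_2(x) = (x - 3)(x - 4) / 6
Then q(x) = -49·L_0(x) - 85·L_1(x) - 187·L_2(x).
Expanding and collecting terms gives q(x) = -5x^2 - x - 1.
Evaluating at x = 1: q(1) = -7.

-7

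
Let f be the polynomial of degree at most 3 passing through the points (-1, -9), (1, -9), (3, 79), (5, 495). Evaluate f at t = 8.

2259

Using the Lagrange interpolation formula with nodes -1, 1, 3, 5:
  L_0(t) = (t - 1)(t - 3)(t - 5) / -48
  L_1(t) = (t + 1)(t - 3)(t - 5) / 16
  L_2(t) = (t + 1)(t - 1)(t - 5) / -16
  L_3(t) = (t + 1)(t - 1)(t - 3) / 48
Then f(t) = -9·L_0(t) - 9·L_1(t) + 79·L_2(t) + 495·L_3(t).
Expanding and collecting terms gives f(t) = 5t³ - 4t² - 5t - 5.
Evaluating at t = 8: f(8) = 2259.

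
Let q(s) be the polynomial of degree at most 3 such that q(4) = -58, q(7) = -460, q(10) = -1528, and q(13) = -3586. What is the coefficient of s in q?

Write q(s) = as^3 + bs^2 + cs + d. Substituting each data point gives a linear system:
  64a + 16b + 4c + d = -58
  343a + 49b + 7c + d = -460
  1000a + 100b + 10c + d = -1528
  2197a + 169b + 13c + d = -3586
Solving the system yields a = -2, b = 5, c = -3, d = 2.
So q(s) = -2s³ + 5s² - 3s + 2.
The coefficient of s is -3.

-3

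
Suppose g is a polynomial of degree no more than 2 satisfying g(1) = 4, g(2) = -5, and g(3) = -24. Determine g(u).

Using the Lagrange interpolation formula with nodes 1, 2, 3:
  L_0(u) = (u - 2)(u - 3) / 2
  L_1(u) = (u - 1)(u - 3) / -1
  L_2(u) = (u - 1)(u - 2) / 2
Then g(u) = 4·L_0(u) - 5·L_1(u) - 24·L_2(u).
Expanding and collecting terms gives g(u) = -5u^2 + 6u + 3.
Check: g(2) = -5. ✓

g(u) = -5u^2 + 6u + 3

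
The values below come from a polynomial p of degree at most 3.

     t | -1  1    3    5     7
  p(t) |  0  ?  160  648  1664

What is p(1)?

On equispaced nodes a degree-3 polynomial has vanishing fourth forward difference, so
  p(-1) - 4·p(1) + 6·p(3) - 4·p(5) + p(7) = 0.
Substituting the known values and solving for p(1):
  -4·p(1) = -32
  p(1) = 8.

8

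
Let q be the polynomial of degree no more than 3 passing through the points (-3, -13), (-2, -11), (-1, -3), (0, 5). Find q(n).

Using the Lagrange interpolation formula with nodes -3, -2, -1, 0:
  L_0(n) = (n + 2)(n + 1)n / -6
  L_1(n) = (n + 3)(n + 1)n / 2
  L_2(n) = (n + 3)(n + 2)n / -2
  L_3(n) = (n + 3)(n + 2)(n + 1) / 6
Then q(n) = -13·L_0(n) - 11·L_1(n) - 3·L_2(n) + 5·L_3(n).
Expanding and collecting terms gives q(n) = -n^3 - 3n^2 + 6n + 5.
Check: q(0) = 5. ✓

q(n) = -n^3 - 3n^2 + 6n + 5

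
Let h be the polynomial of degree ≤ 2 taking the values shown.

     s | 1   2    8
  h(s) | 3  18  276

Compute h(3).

41

Write h(s) = as^2 + bs + c. Substituting each data point gives a linear system:
  a + b + c = 3
  4a + 2b + c = 18
  64a + 8b + c = 276
Solving the system yields a = 4, b = 3, c = -4.
So h(s) = 4s² + 3s - 4.
Then h(3) = 41.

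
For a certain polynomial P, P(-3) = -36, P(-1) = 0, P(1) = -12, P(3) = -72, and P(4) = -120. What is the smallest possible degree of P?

2

Divided differences on the nodes -3, -1, 1, 3, 4:
  order 0: -36  0  -12  -72  -120
  order 1: 18  -6  -30  -48
  order 2: -6  -6  -6
  order 3: 0  0
  order 4: 0
The order-2 divided differences are all -6 (nonzero) and every higher order vanishes, so the data lies on a polynomial of degree exactly 2.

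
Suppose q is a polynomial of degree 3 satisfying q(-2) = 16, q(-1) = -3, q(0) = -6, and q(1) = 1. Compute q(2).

12

Using the Lagrange interpolation formula with nodes -2, -1, 0, 1:
  L_0(t) = (t + 1)t(t - 1) / -6
  L_1(t) = (t + 2)t(t - 1) / 2
  L_2(t) = (t + 2)(t + 1)(t - 1) / -2
  L_3(t) = (t + 2)(t + 1)t / 6
Then q(t) = 16·L_0(t) - 3·L_1(t) - 6·L_2(t) + 1·L_3(t).
Expanding and collecting terms gives q(t) = -t^3 + 5t^2 + 3t - 6.
Evaluating at t = 2: q(2) = 12.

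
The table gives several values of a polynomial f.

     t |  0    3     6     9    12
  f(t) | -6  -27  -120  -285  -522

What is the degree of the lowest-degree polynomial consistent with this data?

Forward differences of the values at t = 0, 3, 6, 9, 12:
  f  : -6  -27  -120  -285  -522
  Δ  : -21  -93  -165  -237
  Δ^2: -72  -72  -72
  Δ^3: 0  0
  Δ^4: 0
The second differences are constant (-72) and nonzero, while all higher differences vanish, so the minimal degree is 2.

2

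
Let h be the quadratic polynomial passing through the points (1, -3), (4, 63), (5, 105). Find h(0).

Using the Lagrange interpolation formula with nodes 1, 4, 5:
  L_0(n) = (n - 4)(n - 5) / 12
  L_1(n) = (n - 1)(n - 5) / -3
  L_2(n) = (n - 1)(n - 4) / 4
Then h(n) = -3·L_0(n) + 63·L_1(n) + 105·L_2(n).
Expanding and collecting terms gives h(n) = 5n^2 - 3n - 5.
Evaluating at n = 0: h(0) = -5.

-5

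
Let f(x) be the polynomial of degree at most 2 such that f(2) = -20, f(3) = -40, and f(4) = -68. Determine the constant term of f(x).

Write f(x) = ax^2 + bx + c. Substituting each data point gives a linear system:
  4a + 2b + c = -20
  9a + 3b + c = -40
  16a + 4b + c = -68
Solving the system yields a = -4, b = 0, c = -4.
So f(x) = -4x^2 - 4.
The constant term is -4.

-4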